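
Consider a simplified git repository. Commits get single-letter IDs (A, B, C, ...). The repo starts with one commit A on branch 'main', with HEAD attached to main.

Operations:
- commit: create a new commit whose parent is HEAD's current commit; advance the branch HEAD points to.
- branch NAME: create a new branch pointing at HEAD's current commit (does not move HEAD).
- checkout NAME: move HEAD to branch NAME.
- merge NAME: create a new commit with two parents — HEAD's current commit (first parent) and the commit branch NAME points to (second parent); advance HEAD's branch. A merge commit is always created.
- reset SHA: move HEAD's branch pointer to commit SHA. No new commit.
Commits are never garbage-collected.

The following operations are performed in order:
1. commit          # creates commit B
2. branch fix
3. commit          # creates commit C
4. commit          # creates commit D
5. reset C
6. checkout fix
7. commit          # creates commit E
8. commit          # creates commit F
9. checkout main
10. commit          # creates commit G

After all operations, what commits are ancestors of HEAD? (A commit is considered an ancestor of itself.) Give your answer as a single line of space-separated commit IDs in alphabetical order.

Answer: A B C G

Derivation:
After op 1 (commit): HEAD=main@B [main=B]
After op 2 (branch): HEAD=main@B [fix=B main=B]
After op 3 (commit): HEAD=main@C [fix=B main=C]
After op 4 (commit): HEAD=main@D [fix=B main=D]
After op 5 (reset): HEAD=main@C [fix=B main=C]
After op 6 (checkout): HEAD=fix@B [fix=B main=C]
After op 7 (commit): HEAD=fix@E [fix=E main=C]
After op 8 (commit): HEAD=fix@F [fix=F main=C]
After op 9 (checkout): HEAD=main@C [fix=F main=C]
After op 10 (commit): HEAD=main@G [fix=F main=G]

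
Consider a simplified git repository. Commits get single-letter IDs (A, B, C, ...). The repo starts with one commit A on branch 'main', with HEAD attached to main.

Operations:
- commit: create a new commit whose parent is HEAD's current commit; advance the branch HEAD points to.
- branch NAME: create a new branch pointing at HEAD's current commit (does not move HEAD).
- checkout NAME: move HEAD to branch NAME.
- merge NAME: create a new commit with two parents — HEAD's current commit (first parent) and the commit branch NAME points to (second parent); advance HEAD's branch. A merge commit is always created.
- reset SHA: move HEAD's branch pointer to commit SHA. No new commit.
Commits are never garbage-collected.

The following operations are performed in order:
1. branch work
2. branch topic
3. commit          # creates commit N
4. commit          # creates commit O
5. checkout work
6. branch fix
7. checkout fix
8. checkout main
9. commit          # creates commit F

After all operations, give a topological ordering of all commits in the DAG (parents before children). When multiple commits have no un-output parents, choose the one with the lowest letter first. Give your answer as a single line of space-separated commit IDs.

Answer: A N O F

Derivation:
After op 1 (branch): HEAD=main@A [main=A work=A]
After op 2 (branch): HEAD=main@A [main=A topic=A work=A]
After op 3 (commit): HEAD=main@N [main=N topic=A work=A]
After op 4 (commit): HEAD=main@O [main=O topic=A work=A]
After op 5 (checkout): HEAD=work@A [main=O topic=A work=A]
After op 6 (branch): HEAD=work@A [fix=A main=O topic=A work=A]
After op 7 (checkout): HEAD=fix@A [fix=A main=O topic=A work=A]
After op 8 (checkout): HEAD=main@O [fix=A main=O topic=A work=A]
After op 9 (commit): HEAD=main@F [fix=A main=F topic=A work=A]
commit A: parents=[]
commit F: parents=['O']
commit N: parents=['A']
commit O: parents=['N']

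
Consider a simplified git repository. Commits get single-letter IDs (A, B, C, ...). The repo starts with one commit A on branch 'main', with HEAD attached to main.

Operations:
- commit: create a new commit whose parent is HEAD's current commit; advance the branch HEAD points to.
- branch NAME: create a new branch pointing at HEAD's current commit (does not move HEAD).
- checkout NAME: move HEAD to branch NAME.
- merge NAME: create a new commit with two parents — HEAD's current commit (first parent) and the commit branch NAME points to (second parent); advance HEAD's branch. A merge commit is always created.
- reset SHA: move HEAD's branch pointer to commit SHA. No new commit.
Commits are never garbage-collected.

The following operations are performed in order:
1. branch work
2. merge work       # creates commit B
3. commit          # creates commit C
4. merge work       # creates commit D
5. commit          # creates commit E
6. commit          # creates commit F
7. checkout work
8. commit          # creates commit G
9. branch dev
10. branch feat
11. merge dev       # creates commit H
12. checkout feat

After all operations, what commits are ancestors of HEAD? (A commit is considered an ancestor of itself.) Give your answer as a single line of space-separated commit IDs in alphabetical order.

Answer: A G

Derivation:
After op 1 (branch): HEAD=main@A [main=A work=A]
After op 2 (merge): HEAD=main@B [main=B work=A]
After op 3 (commit): HEAD=main@C [main=C work=A]
After op 4 (merge): HEAD=main@D [main=D work=A]
After op 5 (commit): HEAD=main@E [main=E work=A]
After op 6 (commit): HEAD=main@F [main=F work=A]
After op 7 (checkout): HEAD=work@A [main=F work=A]
After op 8 (commit): HEAD=work@G [main=F work=G]
After op 9 (branch): HEAD=work@G [dev=G main=F work=G]
After op 10 (branch): HEAD=work@G [dev=G feat=G main=F work=G]
After op 11 (merge): HEAD=work@H [dev=G feat=G main=F work=H]
After op 12 (checkout): HEAD=feat@G [dev=G feat=G main=F work=H]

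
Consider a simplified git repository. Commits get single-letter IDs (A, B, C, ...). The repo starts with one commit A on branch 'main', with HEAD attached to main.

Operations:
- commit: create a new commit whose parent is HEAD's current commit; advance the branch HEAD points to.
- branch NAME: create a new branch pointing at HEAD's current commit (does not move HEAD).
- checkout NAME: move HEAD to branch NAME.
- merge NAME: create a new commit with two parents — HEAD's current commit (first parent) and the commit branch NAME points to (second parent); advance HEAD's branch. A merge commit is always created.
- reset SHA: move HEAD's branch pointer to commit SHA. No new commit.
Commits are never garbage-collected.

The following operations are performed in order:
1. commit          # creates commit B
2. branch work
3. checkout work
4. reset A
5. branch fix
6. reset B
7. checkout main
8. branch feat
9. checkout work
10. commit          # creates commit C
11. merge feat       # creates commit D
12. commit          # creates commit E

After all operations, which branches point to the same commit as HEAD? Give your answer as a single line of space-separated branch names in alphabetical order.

After op 1 (commit): HEAD=main@B [main=B]
After op 2 (branch): HEAD=main@B [main=B work=B]
After op 3 (checkout): HEAD=work@B [main=B work=B]
After op 4 (reset): HEAD=work@A [main=B work=A]
After op 5 (branch): HEAD=work@A [fix=A main=B work=A]
After op 6 (reset): HEAD=work@B [fix=A main=B work=B]
After op 7 (checkout): HEAD=main@B [fix=A main=B work=B]
After op 8 (branch): HEAD=main@B [feat=B fix=A main=B work=B]
After op 9 (checkout): HEAD=work@B [feat=B fix=A main=B work=B]
After op 10 (commit): HEAD=work@C [feat=B fix=A main=B work=C]
After op 11 (merge): HEAD=work@D [feat=B fix=A main=B work=D]
After op 12 (commit): HEAD=work@E [feat=B fix=A main=B work=E]

Answer: work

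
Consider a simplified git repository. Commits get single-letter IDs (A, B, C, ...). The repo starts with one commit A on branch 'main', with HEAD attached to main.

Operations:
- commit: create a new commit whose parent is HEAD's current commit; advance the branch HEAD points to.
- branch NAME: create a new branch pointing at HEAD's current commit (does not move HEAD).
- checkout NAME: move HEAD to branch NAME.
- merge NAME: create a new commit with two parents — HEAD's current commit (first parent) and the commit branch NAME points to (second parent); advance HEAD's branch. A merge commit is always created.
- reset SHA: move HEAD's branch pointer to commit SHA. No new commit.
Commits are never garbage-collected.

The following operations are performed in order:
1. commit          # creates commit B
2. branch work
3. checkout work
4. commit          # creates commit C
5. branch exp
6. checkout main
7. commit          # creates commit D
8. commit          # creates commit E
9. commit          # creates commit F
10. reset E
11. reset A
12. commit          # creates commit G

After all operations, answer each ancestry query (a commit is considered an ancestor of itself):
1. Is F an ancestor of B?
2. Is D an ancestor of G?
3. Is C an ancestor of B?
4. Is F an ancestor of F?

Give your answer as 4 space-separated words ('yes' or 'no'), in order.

After op 1 (commit): HEAD=main@B [main=B]
After op 2 (branch): HEAD=main@B [main=B work=B]
After op 3 (checkout): HEAD=work@B [main=B work=B]
After op 4 (commit): HEAD=work@C [main=B work=C]
After op 5 (branch): HEAD=work@C [exp=C main=B work=C]
After op 6 (checkout): HEAD=main@B [exp=C main=B work=C]
After op 7 (commit): HEAD=main@D [exp=C main=D work=C]
After op 8 (commit): HEAD=main@E [exp=C main=E work=C]
After op 9 (commit): HEAD=main@F [exp=C main=F work=C]
After op 10 (reset): HEAD=main@E [exp=C main=E work=C]
After op 11 (reset): HEAD=main@A [exp=C main=A work=C]
After op 12 (commit): HEAD=main@G [exp=C main=G work=C]
ancestors(B) = {A,B}; F in? no
ancestors(G) = {A,G}; D in? no
ancestors(B) = {A,B}; C in? no
ancestors(F) = {A,B,D,E,F}; F in? yes

Answer: no no no yes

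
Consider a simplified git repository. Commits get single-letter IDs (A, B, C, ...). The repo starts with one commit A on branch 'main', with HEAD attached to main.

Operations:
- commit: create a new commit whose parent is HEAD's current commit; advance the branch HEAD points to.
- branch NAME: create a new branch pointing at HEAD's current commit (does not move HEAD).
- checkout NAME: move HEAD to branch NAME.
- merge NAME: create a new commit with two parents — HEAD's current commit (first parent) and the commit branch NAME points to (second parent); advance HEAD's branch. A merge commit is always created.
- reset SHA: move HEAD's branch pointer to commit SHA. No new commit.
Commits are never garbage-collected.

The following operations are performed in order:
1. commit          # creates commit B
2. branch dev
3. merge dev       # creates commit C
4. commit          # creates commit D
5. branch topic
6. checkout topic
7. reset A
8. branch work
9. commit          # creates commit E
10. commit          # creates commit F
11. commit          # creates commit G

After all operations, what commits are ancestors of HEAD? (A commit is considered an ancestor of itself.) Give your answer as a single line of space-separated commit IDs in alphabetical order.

After op 1 (commit): HEAD=main@B [main=B]
After op 2 (branch): HEAD=main@B [dev=B main=B]
After op 3 (merge): HEAD=main@C [dev=B main=C]
After op 4 (commit): HEAD=main@D [dev=B main=D]
After op 5 (branch): HEAD=main@D [dev=B main=D topic=D]
After op 6 (checkout): HEAD=topic@D [dev=B main=D topic=D]
After op 7 (reset): HEAD=topic@A [dev=B main=D topic=A]
After op 8 (branch): HEAD=topic@A [dev=B main=D topic=A work=A]
After op 9 (commit): HEAD=topic@E [dev=B main=D topic=E work=A]
After op 10 (commit): HEAD=topic@F [dev=B main=D topic=F work=A]
After op 11 (commit): HEAD=topic@G [dev=B main=D topic=G work=A]

Answer: A E F G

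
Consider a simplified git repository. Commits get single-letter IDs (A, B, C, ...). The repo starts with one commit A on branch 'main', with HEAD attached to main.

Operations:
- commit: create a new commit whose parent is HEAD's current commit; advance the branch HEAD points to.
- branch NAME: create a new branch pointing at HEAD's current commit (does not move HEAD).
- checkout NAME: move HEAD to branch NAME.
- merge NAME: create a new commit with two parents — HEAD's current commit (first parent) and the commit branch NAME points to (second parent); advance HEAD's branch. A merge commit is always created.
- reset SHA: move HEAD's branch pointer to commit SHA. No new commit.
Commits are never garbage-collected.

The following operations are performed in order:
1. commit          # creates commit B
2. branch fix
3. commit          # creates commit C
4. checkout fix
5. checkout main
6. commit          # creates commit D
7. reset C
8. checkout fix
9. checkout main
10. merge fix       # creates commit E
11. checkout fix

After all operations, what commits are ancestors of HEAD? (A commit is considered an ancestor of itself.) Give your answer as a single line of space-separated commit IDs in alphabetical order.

Answer: A B

Derivation:
After op 1 (commit): HEAD=main@B [main=B]
After op 2 (branch): HEAD=main@B [fix=B main=B]
After op 3 (commit): HEAD=main@C [fix=B main=C]
After op 4 (checkout): HEAD=fix@B [fix=B main=C]
After op 5 (checkout): HEAD=main@C [fix=B main=C]
After op 6 (commit): HEAD=main@D [fix=B main=D]
After op 7 (reset): HEAD=main@C [fix=B main=C]
After op 8 (checkout): HEAD=fix@B [fix=B main=C]
After op 9 (checkout): HEAD=main@C [fix=B main=C]
After op 10 (merge): HEAD=main@E [fix=B main=E]
After op 11 (checkout): HEAD=fix@B [fix=B main=E]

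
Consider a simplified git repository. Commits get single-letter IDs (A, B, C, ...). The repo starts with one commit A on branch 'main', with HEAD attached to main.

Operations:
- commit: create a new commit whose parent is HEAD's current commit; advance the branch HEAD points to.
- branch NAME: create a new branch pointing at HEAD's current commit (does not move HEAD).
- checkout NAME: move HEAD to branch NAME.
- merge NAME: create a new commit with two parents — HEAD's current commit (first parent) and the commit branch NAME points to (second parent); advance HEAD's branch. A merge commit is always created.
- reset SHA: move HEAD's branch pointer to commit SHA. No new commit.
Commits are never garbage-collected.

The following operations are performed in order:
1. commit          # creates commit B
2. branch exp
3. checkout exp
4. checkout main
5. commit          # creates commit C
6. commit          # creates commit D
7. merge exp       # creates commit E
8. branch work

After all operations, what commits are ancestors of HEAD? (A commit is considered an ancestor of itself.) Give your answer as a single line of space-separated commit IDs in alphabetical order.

Answer: A B C D E

Derivation:
After op 1 (commit): HEAD=main@B [main=B]
After op 2 (branch): HEAD=main@B [exp=B main=B]
After op 3 (checkout): HEAD=exp@B [exp=B main=B]
After op 4 (checkout): HEAD=main@B [exp=B main=B]
After op 5 (commit): HEAD=main@C [exp=B main=C]
After op 6 (commit): HEAD=main@D [exp=B main=D]
After op 7 (merge): HEAD=main@E [exp=B main=E]
After op 8 (branch): HEAD=main@E [exp=B main=E work=E]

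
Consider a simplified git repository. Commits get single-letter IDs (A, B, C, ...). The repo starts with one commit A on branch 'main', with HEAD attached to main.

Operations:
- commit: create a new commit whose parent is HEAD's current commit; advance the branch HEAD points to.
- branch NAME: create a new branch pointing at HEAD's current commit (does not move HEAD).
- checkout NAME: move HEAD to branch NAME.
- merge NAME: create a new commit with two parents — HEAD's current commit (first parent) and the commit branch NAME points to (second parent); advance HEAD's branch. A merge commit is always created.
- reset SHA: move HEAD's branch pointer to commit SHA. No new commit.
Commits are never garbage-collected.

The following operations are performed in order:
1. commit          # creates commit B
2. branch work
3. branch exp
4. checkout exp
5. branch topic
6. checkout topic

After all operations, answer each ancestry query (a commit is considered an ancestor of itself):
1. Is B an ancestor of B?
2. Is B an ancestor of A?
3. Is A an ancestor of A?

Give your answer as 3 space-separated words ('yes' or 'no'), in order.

After op 1 (commit): HEAD=main@B [main=B]
After op 2 (branch): HEAD=main@B [main=B work=B]
After op 3 (branch): HEAD=main@B [exp=B main=B work=B]
After op 4 (checkout): HEAD=exp@B [exp=B main=B work=B]
After op 5 (branch): HEAD=exp@B [exp=B main=B topic=B work=B]
After op 6 (checkout): HEAD=topic@B [exp=B main=B topic=B work=B]
ancestors(B) = {A,B}; B in? yes
ancestors(A) = {A}; B in? no
ancestors(A) = {A}; A in? yes

Answer: yes no yes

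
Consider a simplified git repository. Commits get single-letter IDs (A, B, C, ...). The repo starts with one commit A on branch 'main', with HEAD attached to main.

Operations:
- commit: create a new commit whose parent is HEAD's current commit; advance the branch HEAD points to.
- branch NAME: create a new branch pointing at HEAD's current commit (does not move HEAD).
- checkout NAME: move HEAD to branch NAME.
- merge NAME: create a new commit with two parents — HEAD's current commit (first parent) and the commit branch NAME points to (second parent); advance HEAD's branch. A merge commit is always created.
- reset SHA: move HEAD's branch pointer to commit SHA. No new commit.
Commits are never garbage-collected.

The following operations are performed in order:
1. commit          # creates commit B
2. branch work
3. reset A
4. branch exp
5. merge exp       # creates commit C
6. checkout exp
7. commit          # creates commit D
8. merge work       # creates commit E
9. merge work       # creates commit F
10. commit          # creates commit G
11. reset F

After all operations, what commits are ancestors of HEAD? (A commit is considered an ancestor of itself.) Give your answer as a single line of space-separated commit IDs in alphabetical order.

After op 1 (commit): HEAD=main@B [main=B]
After op 2 (branch): HEAD=main@B [main=B work=B]
After op 3 (reset): HEAD=main@A [main=A work=B]
After op 4 (branch): HEAD=main@A [exp=A main=A work=B]
After op 5 (merge): HEAD=main@C [exp=A main=C work=B]
After op 6 (checkout): HEAD=exp@A [exp=A main=C work=B]
After op 7 (commit): HEAD=exp@D [exp=D main=C work=B]
After op 8 (merge): HEAD=exp@E [exp=E main=C work=B]
After op 9 (merge): HEAD=exp@F [exp=F main=C work=B]
After op 10 (commit): HEAD=exp@G [exp=G main=C work=B]
After op 11 (reset): HEAD=exp@F [exp=F main=C work=B]

Answer: A B D E F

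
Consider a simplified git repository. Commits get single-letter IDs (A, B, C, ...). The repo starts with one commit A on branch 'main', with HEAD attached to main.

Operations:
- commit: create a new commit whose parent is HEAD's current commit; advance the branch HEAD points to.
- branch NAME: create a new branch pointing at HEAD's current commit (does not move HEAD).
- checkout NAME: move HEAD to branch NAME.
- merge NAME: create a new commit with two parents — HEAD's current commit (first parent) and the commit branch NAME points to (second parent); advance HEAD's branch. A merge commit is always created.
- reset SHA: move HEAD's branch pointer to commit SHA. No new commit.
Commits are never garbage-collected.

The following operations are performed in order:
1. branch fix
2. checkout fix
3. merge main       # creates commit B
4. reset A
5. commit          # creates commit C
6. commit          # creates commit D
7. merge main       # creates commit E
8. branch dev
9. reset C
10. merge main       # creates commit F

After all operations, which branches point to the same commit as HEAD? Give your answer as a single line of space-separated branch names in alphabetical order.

Answer: fix

Derivation:
After op 1 (branch): HEAD=main@A [fix=A main=A]
After op 2 (checkout): HEAD=fix@A [fix=A main=A]
After op 3 (merge): HEAD=fix@B [fix=B main=A]
After op 4 (reset): HEAD=fix@A [fix=A main=A]
After op 5 (commit): HEAD=fix@C [fix=C main=A]
After op 6 (commit): HEAD=fix@D [fix=D main=A]
After op 7 (merge): HEAD=fix@E [fix=E main=A]
After op 8 (branch): HEAD=fix@E [dev=E fix=E main=A]
After op 9 (reset): HEAD=fix@C [dev=E fix=C main=A]
After op 10 (merge): HEAD=fix@F [dev=E fix=F main=A]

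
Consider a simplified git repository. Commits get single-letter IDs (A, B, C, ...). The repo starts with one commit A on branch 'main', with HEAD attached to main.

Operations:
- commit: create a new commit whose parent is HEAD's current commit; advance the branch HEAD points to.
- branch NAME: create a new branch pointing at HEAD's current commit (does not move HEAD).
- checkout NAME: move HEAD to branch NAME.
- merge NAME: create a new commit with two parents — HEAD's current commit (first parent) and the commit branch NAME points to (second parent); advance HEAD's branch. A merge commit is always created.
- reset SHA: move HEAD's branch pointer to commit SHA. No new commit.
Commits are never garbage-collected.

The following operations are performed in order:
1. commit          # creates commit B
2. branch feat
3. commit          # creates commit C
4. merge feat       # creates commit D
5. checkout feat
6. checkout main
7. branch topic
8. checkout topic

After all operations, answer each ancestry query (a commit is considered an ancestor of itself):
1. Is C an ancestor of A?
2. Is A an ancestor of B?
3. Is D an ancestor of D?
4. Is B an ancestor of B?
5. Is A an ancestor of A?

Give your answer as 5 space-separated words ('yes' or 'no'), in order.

After op 1 (commit): HEAD=main@B [main=B]
After op 2 (branch): HEAD=main@B [feat=B main=B]
After op 3 (commit): HEAD=main@C [feat=B main=C]
After op 4 (merge): HEAD=main@D [feat=B main=D]
After op 5 (checkout): HEAD=feat@B [feat=B main=D]
After op 6 (checkout): HEAD=main@D [feat=B main=D]
After op 7 (branch): HEAD=main@D [feat=B main=D topic=D]
After op 8 (checkout): HEAD=topic@D [feat=B main=D topic=D]
ancestors(A) = {A}; C in? no
ancestors(B) = {A,B}; A in? yes
ancestors(D) = {A,B,C,D}; D in? yes
ancestors(B) = {A,B}; B in? yes
ancestors(A) = {A}; A in? yes

Answer: no yes yes yes yes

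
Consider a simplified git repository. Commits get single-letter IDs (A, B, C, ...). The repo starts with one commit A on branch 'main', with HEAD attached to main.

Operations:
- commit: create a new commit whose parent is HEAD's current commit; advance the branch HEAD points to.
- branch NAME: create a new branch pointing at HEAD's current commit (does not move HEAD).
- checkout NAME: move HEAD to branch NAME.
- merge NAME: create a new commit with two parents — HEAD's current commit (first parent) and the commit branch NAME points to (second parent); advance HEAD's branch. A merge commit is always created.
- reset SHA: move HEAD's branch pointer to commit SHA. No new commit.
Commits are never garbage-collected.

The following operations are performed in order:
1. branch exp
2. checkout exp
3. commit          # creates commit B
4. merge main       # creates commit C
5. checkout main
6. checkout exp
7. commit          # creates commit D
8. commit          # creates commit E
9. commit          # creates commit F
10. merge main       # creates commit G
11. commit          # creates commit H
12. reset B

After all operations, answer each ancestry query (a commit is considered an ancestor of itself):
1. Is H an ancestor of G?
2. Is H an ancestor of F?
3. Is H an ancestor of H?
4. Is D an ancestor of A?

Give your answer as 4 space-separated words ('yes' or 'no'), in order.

After op 1 (branch): HEAD=main@A [exp=A main=A]
After op 2 (checkout): HEAD=exp@A [exp=A main=A]
After op 3 (commit): HEAD=exp@B [exp=B main=A]
After op 4 (merge): HEAD=exp@C [exp=C main=A]
After op 5 (checkout): HEAD=main@A [exp=C main=A]
After op 6 (checkout): HEAD=exp@C [exp=C main=A]
After op 7 (commit): HEAD=exp@D [exp=D main=A]
After op 8 (commit): HEAD=exp@E [exp=E main=A]
After op 9 (commit): HEAD=exp@F [exp=F main=A]
After op 10 (merge): HEAD=exp@G [exp=G main=A]
After op 11 (commit): HEAD=exp@H [exp=H main=A]
After op 12 (reset): HEAD=exp@B [exp=B main=A]
ancestors(G) = {A,B,C,D,E,F,G}; H in? no
ancestors(F) = {A,B,C,D,E,F}; H in? no
ancestors(H) = {A,B,C,D,E,F,G,H}; H in? yes
ancestors(A) = {A}; D in? no

Answer: no no yes no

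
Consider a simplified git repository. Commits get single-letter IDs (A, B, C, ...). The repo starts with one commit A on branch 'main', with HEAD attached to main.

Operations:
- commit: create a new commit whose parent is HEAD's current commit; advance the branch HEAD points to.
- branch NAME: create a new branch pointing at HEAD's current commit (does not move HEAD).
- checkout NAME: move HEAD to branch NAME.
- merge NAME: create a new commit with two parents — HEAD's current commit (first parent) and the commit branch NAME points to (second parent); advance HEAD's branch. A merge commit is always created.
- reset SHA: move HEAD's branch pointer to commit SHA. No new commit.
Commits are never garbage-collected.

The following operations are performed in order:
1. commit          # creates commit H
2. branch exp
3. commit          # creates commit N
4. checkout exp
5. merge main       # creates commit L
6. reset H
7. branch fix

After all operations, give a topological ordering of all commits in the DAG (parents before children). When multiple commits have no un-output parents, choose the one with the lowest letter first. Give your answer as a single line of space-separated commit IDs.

Answer: A H N L

Derivation:
After op 1 (commit): HEAD=main@H [main=H]
After op 2 (branch): HEAD=main@H [exp=H main=H]
After op 3 (commit): HEAD=main@N [exp=H main=N]
After op 4 (checkout): HEAD=exp@H [exp=H main=N]
After op 5 (merge): HEAD=exp@L [exp=L main=N]
After op 6 (reset): HEAD=exp@H [exp=H main=N]
After op 7 (branch): HEAD=exp@H [exp=H fix=H main=N]
commit A: parents=[]
commit H: parents=['A']
commit L: parents=['H', 'N']
commit N: parents=['H']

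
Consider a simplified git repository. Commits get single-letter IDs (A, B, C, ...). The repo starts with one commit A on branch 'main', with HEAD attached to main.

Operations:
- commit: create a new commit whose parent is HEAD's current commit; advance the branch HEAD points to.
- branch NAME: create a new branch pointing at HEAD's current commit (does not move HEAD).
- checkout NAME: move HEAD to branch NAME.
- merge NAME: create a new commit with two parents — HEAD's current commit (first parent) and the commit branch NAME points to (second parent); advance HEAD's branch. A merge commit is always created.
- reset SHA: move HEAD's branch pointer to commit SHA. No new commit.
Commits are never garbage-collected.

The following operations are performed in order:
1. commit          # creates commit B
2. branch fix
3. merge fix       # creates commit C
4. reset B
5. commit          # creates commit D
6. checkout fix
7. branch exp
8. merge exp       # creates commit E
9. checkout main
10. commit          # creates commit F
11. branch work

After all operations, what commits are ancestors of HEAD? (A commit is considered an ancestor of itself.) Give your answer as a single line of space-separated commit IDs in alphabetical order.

Answer: A B D F

Derivation:
After op 1 (commit): HEAD=main@B [main=B]
After op 2 (branch): HEAD=main@B [fix=B main=B]
After op 3 (merge): HEAD=main@C [fix=B main=C]
After op 4 (reset): HEAD=main@B [fix=B main=B]
After op 5 (commit): HEAD=main@D [fix=B main=D]
After op 6 (checkout): HEAD=fix@B [fix=B main=D]
After op 7 (branch): HEAD=fix@B [exp=B fix=B main=D]
After op 8 (merge): HEAD=fix@E [exp=B fix=E main=D]
After op 9 (checkout): HEAD=main@D [exp=B fix=E main=D]
After op 10 (commit): HEAD=main@F [exp=B fix=E main=F]
After op 11 (branch): HEAD=main@F [exp=B fix=E main=F work=F]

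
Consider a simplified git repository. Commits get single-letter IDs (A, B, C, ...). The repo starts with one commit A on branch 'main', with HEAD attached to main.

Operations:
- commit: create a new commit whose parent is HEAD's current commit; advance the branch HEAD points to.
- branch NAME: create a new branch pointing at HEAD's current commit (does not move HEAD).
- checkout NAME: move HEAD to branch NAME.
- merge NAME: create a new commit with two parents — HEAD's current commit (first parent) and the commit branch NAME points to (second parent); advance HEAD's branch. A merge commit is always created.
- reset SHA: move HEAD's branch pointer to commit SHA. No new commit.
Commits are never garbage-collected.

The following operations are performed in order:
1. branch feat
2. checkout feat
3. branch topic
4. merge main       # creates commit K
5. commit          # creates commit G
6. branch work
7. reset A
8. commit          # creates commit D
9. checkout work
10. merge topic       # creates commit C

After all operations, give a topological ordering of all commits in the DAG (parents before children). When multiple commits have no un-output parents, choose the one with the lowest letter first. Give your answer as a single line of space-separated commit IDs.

Answer: A D K G C

Derivation:
After op 1 (branch): HEAD=main@A [feat=A main=A]
After op 2 (checkout): HEAD=feat@A [feat=A main=A]
After op 3 (branch): HEAD=feat@A [feat=A main=A topic=A]
After op 4 (merge): HEAD=feat@K [feat=K main=A topic=A]
After op 5 (commit): HEAD=feat@G [feat=G main=A topic=A]
After op 6 (branch): HEAD=feat@G [feat=G main=A topic=A work=G]
After op 7 (reset): HEAD=feat@A [feat=A main=A topic=A work=G]
After op 8 (commit): HEAD=feat@D [feat=D main=A topic=A work=G]
After op 9 (checkout): HEAD=work@G [feat=D main=A topic=A work=G]
After op 10 (merge): HEAD=work@C [feat=D main=A topic=A work=C]
commit A: parents=[]
commit C: parents=['G', 'A']
commit D: parents=['A']
commit G: parents=['K']
commit K: parents=['A', 'A']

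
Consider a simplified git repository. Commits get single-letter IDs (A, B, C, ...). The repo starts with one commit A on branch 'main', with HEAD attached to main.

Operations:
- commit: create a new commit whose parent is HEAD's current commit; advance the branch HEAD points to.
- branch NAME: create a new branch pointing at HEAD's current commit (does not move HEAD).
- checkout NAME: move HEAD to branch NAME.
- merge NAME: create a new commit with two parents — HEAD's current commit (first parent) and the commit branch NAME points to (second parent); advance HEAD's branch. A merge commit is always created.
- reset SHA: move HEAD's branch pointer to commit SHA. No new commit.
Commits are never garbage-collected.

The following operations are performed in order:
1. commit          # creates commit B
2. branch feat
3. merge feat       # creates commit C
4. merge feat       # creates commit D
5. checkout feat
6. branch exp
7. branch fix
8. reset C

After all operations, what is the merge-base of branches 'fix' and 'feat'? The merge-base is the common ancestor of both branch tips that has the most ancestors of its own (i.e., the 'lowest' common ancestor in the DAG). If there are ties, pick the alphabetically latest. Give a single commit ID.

After op 1 (commit): HEAD=main@B [main=B]
After op 2 (branch): HEAD=main@B [feat=B main=B]
After op 3 (merge): HEAD=main@C [feat=B main=C]
After op 4 (merge): HEAD=main@D [feat=B main=D]
After op 5 (checkout): HEAD=feat@B [feat=B main=D]
After op 6 (branch): HEAD=feat@B [exp=B feat=B main=D]
After op 7 (branch): HEAD=feat@B [exp=B feat=B fix=B main=D]
After op 8 (reset): HEAD=feat@C [exp=B feat=C fix=B main=D]
ancestors(fix=B): ['A', 'B']
ancestors(feat=C): ['A', 'B', 'C']
common: ['A', 'B']

Answer: B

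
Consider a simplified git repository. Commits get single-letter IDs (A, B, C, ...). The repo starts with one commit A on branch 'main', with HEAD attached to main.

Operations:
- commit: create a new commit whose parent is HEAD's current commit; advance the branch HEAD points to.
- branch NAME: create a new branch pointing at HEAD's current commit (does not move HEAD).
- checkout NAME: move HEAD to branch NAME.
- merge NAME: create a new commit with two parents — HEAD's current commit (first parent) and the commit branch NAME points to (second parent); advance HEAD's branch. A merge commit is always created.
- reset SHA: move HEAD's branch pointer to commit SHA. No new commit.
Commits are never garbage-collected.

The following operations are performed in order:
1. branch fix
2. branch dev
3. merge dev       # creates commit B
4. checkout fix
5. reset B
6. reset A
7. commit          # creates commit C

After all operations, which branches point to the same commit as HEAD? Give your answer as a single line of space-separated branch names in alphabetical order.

Answer: fix

Derivation:
After op 1 (branch): HEAD=main@A [fix=A main=A]
After op 2 (branch): HEAD=main@A [dev=A fix=A main=A]
After op 3 (merge): HEAD=main@B [dev=A fix=A main=B]
After op 4 (checkout): HEAD=fix@A [dev=A fix=A main=B]
After op 5 (reset): HEAD=fix@B [dev=A fix=B main=B]
After op 6 (reset): HEAD=fix@A [dev=A fix=A main=B]
After op 7 (commit): HEAD=fix@C [dev=A fix=C main=B]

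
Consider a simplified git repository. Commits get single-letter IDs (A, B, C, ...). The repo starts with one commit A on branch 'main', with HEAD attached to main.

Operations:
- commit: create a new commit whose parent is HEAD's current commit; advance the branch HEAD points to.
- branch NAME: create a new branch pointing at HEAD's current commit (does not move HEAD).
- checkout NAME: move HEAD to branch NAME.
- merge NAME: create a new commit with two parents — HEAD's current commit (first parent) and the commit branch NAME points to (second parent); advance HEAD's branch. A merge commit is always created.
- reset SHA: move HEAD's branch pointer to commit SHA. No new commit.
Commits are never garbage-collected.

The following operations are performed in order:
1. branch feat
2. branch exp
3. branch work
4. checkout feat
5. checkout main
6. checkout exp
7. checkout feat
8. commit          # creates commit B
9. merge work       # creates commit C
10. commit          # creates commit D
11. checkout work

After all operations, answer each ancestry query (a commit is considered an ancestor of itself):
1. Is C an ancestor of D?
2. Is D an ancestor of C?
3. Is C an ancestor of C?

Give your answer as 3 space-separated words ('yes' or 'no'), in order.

Answer: yes no yes

Derivation:
After op 1 (branch): HEAD=main@A [feat=A main=A]
After op 2 (branch): HEAD=main@A [exp=A feat=A main=A]
After op 3 (branch): HEAD=main@A [exp=A feat=A main=A work=A]
After op 4 (checkout): HEAD=feat@A [exp=A feat=A main=A work=A]
After op 5 (checkout): HEAD=main@A [exp=A feat=A main=A work=A]
After op 6 (checkout): HEAD=exp@A [exp=A feat=A main=A work=A]
After op 7 (checkout): HEAD=feat@A [exp=A feat=A main=A work=A]
After op 8 (commit): HEAD=feat@B [exp=A feat=B main=A work=A]
After op 9 (merge): HEAD=feat@C [exp=A feat=C main=A work=A]
After op 10 (commit): HEAD=feat@D [exp=A feat=D main=A work=A]
After op 11 (checkout): HEAD=work@A [exp=A feat=D main=A work=A]
ancestors(D) = {A,B,C,D}; C in? yes
ancestors(C) = {A,B,C}; D in? no
ancestors(C) = {A,B,C}; C in? yes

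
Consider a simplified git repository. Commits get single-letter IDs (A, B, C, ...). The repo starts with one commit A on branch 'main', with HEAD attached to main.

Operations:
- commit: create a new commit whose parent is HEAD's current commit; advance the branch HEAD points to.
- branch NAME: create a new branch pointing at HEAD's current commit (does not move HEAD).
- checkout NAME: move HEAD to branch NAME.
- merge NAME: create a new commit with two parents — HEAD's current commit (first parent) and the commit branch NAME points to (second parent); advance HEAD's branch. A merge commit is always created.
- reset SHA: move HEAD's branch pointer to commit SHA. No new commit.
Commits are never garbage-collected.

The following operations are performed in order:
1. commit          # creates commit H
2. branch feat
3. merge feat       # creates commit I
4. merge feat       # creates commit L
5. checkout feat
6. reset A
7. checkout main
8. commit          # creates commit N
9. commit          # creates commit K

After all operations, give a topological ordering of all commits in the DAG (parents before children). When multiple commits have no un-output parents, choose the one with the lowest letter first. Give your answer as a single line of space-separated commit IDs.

After op 1 (commit): HEAD=main@H [main=H]
After op 2 (branch): HEAD=main@H [feat=H main=H]
After op 3 (merge): HEAD=main@I [feat=H main=I]
After op 4 (merge): HEAD=main@L [feat=H main=L]
After op 5 (checkout): HEAD=feat@H [feat=H main=L]
After op 6 (reset): HEAD=feat@A [feat=A main=L]
After op 7 (checkout): HEAD=main@L [feat=A main=L]
After op 8 (commit): HEAD=main@N [feat=A main=N]
After op 9 (commit): HEAD=main@K [feat=A main=K]
commit A: parents=[]
commit H: parents=['A']
commit I: parents=['H', 'H']
commit K: parents=['N']
commit L: parents=['I', 'H']
commit N: parents=['L']

Answer: A H I L N K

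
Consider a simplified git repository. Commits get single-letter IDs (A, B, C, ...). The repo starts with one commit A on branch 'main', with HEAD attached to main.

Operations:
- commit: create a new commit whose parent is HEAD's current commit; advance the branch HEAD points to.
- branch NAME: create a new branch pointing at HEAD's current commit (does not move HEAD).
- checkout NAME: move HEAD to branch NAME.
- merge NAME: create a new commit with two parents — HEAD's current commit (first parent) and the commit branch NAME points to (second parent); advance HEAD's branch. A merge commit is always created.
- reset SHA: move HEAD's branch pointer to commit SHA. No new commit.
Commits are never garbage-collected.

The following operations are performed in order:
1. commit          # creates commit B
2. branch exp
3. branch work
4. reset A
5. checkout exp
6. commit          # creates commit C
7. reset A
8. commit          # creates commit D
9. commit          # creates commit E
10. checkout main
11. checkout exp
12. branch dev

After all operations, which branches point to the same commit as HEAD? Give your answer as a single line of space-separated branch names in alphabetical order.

Answer: dev exp

Derivation:
After op 1 (commit): HEAD=main@B [main=B]
After op 2 (branch): HEAD=main@B [exp=B main=B]
After op 3 (branch): HEAD=main@B [exp=B main=B work=B]
After op 4 (reset): HEAD=main@A [exp=B main=A work=B]
After op 5 (checkout): HEAD=exp@B [exp=B main=A work=B]
After op 6 (commit): HEAD=exp@C [exp=C main=A work=B]
After op 7 (reset): HEAD=exp@A [exp=A main=A work=B]
After op 8 (commit): HEAD=exp@D [exp=D main=A work=B]
After op 9 (commit): HEAD=exp@E [exp=E main=A work=B]
After op 10 (checkout): HEAD=main@A [exp=E main=A work=B]
After op 11 (checkout): HEAD=exp@E [exp=E main=A work=B]
After op 12 (branch): HEAD=exp@E [dev=E exp=E main=A work=B]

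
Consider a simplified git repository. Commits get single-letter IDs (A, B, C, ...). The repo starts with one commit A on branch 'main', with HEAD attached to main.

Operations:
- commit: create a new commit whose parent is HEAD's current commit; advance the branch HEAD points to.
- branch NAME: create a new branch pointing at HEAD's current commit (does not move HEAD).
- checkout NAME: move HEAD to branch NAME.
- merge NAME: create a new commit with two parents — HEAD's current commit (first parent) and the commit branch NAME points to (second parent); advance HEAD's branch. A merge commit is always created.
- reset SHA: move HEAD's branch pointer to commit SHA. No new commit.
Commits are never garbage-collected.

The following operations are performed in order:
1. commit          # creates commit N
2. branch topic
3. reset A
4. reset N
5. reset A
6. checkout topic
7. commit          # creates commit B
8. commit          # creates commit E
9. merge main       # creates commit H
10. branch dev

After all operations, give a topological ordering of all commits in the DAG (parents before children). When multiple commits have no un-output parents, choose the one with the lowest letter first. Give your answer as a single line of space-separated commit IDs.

After op 1 (commit): HEAD=main@N [main=N]
After op 2 (branch): HEAD=main@N [main=N topic=N]
After op 3 (reset): HEAD=main@A [main=A topic=N]
After op 4 (reset): HEAD=main@N [main=N topic=N]
After op 5 (reset): HEAD=main@A [main=A topic=N]
After op 6 (checkout): HEAD=topic@N [main=A topic=N]
After op 7 (commit): HEAD=topic@B [main=A topic=B]
After op 8 (commit): HEAD=topic@E [main=A topic=E]
After op 9 (merge): HEAD=topic@H [main=A topic=H]
After op 10 (branch): HEAD=topic@H [dev=H main=A topic=H]
commit A: parents=[]
commit B: parents=['N']
commit E: parents=['B']
commit H: parents=['E', 'A']
commit N: parents=['A']

Answer: A N B E H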